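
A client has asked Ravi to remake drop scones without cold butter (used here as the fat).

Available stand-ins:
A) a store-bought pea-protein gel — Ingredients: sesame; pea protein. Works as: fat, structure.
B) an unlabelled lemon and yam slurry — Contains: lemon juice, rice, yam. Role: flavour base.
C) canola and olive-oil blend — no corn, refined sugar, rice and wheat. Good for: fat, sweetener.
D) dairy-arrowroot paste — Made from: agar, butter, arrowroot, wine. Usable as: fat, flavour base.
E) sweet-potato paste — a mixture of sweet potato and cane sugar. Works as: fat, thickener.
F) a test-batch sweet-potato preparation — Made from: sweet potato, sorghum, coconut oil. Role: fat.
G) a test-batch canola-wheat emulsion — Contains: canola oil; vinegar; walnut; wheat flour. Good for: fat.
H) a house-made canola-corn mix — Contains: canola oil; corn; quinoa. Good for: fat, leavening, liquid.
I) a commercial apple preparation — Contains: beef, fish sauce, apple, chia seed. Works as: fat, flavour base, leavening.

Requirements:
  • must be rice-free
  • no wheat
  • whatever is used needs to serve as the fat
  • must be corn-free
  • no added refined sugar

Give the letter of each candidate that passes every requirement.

A: only sesame and pea protein; none excluded — OK
B: not usable as a fat; has rice, so not rice-free — out
C: no refined sugar, no corn — valid
D: all constraints satisfied — keep
E: has cane sugar, so not no-added-sugar — no
F: all constraints satisfied — valid
G: has wheat flour, so not wheat-free — out
H: has corn, so not corn-free — out
I: fish sauce and beef etc. — none of it excluded — keep

A, C, D, F, I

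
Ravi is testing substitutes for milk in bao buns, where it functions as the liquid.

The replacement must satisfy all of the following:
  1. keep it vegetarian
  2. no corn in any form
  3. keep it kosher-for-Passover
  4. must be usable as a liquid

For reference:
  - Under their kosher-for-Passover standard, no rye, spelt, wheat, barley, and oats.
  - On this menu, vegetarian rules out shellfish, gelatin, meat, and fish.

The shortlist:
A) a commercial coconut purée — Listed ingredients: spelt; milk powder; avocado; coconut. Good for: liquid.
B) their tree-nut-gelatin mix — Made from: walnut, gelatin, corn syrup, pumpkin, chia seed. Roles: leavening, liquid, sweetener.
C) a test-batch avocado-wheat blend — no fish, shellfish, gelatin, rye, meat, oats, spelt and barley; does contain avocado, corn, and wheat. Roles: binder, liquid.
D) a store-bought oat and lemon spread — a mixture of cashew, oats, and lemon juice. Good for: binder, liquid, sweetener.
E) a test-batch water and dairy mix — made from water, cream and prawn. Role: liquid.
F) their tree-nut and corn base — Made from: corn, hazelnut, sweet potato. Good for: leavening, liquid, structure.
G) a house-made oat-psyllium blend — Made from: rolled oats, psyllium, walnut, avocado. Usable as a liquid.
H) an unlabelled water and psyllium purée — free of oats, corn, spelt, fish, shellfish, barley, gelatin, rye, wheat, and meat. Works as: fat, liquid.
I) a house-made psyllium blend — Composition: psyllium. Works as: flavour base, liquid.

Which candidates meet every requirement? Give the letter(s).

H, I

A: has spelt, so not kosher-for-Passover — reject
B: has gelatin, so not vegetarian; has corn syrup, so not corn-free — out
C: has wheat, so not kosher-for-Passover; has corn, so not corn-free — no
D: has oats, so not kosher-for-Passover — reject
E: has prawn, so not vegetarian — reject
F: has corn, so not corn-free — reject
G: has rolled oats, so not kosher-for-Passover — no
H: works as a liquid, vegetarian, no corn — valid
I: only psyllium; none excluded — OK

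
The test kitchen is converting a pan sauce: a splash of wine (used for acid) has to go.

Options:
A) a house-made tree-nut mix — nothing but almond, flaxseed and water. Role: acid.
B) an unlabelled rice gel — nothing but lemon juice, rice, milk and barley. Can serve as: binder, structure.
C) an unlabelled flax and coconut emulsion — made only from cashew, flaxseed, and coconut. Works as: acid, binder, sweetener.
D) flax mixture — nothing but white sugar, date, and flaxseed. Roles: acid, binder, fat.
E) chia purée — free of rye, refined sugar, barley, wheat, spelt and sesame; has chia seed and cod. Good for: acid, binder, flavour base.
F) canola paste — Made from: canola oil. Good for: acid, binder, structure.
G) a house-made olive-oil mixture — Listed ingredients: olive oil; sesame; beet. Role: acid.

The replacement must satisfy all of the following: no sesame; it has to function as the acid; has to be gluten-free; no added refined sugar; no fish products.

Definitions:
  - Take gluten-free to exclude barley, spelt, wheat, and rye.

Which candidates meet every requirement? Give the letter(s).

A, C, F

A: no fish, no refined sugar — valid
B: not usable as an acid; has barley, so not gluten-free — reject
C: every rule checks out — valid
D: has white sugar, so not no-added-sugar — reject
E: has cod, so not fish-free — out
F: only canola oil; none excluded — keep
G: has sesame, so not sesame-free — no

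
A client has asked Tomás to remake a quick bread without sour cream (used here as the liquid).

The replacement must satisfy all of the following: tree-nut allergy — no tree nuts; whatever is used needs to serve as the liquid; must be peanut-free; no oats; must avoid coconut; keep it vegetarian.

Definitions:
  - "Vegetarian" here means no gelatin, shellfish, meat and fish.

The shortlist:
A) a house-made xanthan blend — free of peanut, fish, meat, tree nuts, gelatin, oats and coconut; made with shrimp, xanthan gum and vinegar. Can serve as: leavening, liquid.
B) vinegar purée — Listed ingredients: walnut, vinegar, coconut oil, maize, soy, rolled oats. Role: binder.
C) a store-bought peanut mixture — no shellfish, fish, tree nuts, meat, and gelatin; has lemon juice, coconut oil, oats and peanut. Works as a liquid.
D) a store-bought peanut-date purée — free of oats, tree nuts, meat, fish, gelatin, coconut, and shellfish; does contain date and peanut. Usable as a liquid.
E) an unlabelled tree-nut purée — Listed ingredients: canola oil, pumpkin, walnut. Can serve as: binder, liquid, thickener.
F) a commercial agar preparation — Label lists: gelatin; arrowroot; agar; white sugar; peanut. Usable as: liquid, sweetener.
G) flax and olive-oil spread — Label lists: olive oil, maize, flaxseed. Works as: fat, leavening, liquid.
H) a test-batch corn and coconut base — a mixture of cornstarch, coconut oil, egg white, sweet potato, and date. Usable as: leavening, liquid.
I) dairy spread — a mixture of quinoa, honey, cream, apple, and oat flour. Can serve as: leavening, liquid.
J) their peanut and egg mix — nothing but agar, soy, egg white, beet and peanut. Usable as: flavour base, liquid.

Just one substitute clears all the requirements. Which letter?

G

A: has shrimp, so not vegetarian — no
B: not usable as a liquid; has coconut oil, so not coconut-free (and 2 more) — reject
C: has coconut oil, so not coconut-free; has oats, so not oat-free (and 1 more) — no
D: has peanut, so not peanut-free — reject
E: has walnut, so not tree-nut-free — reject
F: has gelatin, so not vegetarian; has peanut, so not peanut-free — out
G: every rule checks out — OK
H: has coconut oil, so not coconut-free — reject
I: has oat flour, so not oat-free — reject
J: has peanut, so not peanut-free — reject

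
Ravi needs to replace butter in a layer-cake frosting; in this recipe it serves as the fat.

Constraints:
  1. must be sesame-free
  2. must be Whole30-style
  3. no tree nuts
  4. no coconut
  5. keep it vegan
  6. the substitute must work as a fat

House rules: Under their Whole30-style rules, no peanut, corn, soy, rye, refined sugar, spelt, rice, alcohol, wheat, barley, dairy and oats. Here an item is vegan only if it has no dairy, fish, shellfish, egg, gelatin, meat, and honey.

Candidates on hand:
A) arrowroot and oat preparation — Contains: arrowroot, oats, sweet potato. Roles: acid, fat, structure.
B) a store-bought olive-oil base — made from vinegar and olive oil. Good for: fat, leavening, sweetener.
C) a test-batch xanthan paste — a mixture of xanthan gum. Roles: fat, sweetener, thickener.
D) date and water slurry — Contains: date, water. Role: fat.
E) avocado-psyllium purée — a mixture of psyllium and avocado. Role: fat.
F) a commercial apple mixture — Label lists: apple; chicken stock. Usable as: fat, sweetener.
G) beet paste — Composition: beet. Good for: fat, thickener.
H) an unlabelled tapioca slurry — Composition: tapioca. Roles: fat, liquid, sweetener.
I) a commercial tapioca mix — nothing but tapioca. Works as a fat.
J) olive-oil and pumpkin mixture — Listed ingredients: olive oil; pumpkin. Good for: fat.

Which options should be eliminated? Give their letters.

A: has oats, so not Whole30-style — no
B: only olive oil and vinegar; none excluded — OK
C: works as a fat, no sesame, Whole30-style — valid
D: no sesame, no coconut — keep
E: only psyllium and avocado; none excluded — keep
F: has chicken stock, so not vegan — out
G: works as a fat, Whole30-style, no tree nuts — valid
H: no coconut, Whole30-style — OK
I: only tapioca; none excluded — valid
J: no coconut, vegan — valid

A, F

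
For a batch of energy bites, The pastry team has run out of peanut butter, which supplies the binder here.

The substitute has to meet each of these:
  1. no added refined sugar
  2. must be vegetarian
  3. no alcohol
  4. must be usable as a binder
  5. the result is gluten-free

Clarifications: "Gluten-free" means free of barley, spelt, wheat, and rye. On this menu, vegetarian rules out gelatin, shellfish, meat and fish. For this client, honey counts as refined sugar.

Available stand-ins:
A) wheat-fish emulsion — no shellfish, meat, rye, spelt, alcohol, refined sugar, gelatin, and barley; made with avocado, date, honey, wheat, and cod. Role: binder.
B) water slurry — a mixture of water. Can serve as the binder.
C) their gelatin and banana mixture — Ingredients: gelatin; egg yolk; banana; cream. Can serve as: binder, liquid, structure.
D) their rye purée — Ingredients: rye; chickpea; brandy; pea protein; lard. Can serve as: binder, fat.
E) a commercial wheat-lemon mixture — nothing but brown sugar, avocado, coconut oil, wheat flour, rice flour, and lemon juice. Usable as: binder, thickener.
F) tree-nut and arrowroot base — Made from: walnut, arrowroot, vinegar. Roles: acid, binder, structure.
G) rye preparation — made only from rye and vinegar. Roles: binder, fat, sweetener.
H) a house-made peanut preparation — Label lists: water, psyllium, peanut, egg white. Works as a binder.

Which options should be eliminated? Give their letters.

A: has wheat, so not gluten-free; has cod, so not vegetarian (and 1 more) — out
B: only water; none excluded — OK
C: has gelatin, so not vegetarian — out
D: has rye, so not gluten-free; has lard, so not vegetarian (and 1 more) — out
E: has wheat flour, so not gluten-free; has brown sugar, so not no-added-sugar — out
F: only walnut, arrowroot, and vinegar; none excluded — OK
G: has rye, so not gluten-free — no
H: all constraints satisfied — OK

A, C, D, E, G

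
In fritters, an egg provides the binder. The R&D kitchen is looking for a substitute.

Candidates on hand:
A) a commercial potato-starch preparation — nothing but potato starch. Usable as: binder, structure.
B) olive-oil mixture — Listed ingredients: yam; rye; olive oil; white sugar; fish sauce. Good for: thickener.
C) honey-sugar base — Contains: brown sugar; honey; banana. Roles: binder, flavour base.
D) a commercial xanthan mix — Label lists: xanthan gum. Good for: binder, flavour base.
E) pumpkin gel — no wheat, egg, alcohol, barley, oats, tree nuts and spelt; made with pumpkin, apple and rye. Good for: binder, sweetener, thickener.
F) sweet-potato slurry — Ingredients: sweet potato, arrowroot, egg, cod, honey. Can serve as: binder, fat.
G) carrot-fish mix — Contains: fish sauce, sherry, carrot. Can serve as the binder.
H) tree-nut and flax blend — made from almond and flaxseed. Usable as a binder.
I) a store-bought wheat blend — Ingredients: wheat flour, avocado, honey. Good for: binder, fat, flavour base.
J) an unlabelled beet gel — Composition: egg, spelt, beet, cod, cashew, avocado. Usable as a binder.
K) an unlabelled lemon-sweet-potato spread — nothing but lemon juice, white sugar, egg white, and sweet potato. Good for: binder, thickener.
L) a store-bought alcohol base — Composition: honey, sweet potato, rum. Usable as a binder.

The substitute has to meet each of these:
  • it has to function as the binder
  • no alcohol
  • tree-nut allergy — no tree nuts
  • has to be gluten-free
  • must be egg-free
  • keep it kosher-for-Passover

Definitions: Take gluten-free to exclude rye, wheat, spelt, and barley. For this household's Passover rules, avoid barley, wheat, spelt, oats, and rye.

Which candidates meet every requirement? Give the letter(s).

A: gluten-free, kosher-for-Passover — OK
B: not usable as a binder; has rye, so not gluten-free (and 1 more) — no
C: every rule checks out — valid
D: works as a binder, gluten-free, kosher-for-Passover — OK
E: has rye, so not gluten-free; has rye, so not kosher-for-Passover — no
F: has egg, so not egg-free — reject
G: has sherry, so not alcohol-free — out
H: has almond, so not tree-nut-free — no
I: has wheat flour, so not gluten-free; has wheat flour, so not kosher-for-Passover — no
J: has spelt, so not gluten-free; has spelt, so not kosher-for-Passover (and 2 more) — reject
K: has egg white, so not egg-free — out
L: has rum, so not alcohol-free — out

A, C, D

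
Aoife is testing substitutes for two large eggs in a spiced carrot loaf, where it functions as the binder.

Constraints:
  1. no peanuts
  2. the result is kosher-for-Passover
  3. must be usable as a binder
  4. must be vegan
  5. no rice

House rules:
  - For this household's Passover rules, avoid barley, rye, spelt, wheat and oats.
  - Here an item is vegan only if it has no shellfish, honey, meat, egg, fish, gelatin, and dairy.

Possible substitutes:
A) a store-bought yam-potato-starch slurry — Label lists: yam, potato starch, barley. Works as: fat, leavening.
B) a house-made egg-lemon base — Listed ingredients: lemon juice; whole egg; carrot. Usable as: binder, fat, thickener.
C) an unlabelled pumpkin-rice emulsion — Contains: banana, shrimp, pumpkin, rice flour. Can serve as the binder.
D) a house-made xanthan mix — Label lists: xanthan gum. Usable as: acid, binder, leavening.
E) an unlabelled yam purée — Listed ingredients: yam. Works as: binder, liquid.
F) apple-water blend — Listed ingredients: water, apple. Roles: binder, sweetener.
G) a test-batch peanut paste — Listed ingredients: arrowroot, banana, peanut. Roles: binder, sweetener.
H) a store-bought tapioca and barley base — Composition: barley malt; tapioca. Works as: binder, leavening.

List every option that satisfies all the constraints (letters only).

A: not usable as a binder; has barley, so not kosher-for-Passover — reject
B: has whole egg, so not vegan — reject
C: has shrimp, so not vegan; has rice flour, so not rice-free — reject
D: kosher-for-Passover, no peanut — keep
E: works as a binder, no rice, no peanut — OK
F: works as a binder, kosher-for-Passover, vegan — valid
G: has peanut, so not peanut-free — reject
H: has barley malt, so not kosher-for-Passover — out

D, E, F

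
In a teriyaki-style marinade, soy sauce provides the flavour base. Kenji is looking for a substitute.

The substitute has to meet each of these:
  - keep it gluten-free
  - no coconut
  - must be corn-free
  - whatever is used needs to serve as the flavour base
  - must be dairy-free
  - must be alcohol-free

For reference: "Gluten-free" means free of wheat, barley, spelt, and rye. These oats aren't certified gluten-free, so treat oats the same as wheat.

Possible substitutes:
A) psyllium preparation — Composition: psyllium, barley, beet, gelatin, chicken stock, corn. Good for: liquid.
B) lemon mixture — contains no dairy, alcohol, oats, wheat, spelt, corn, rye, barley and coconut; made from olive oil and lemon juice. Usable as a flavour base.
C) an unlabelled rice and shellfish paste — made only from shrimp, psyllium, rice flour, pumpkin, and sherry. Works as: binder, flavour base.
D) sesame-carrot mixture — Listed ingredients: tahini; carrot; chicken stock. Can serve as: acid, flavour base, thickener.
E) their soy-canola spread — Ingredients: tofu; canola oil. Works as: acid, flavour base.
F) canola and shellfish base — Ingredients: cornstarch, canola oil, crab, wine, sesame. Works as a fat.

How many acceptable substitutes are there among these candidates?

3

A: not usable as a flavour base; has barley, so not gluten-free (and 1 more) — out
B: no alcohol, gluten-free — OK
C: has sherry, so not alcohol-free — no
D: every rule checks out — OK
E: no alcohol, gluten-free — OK
F: not usable as a flavour base; has wine, so not alcohol-free (and 1 more) — no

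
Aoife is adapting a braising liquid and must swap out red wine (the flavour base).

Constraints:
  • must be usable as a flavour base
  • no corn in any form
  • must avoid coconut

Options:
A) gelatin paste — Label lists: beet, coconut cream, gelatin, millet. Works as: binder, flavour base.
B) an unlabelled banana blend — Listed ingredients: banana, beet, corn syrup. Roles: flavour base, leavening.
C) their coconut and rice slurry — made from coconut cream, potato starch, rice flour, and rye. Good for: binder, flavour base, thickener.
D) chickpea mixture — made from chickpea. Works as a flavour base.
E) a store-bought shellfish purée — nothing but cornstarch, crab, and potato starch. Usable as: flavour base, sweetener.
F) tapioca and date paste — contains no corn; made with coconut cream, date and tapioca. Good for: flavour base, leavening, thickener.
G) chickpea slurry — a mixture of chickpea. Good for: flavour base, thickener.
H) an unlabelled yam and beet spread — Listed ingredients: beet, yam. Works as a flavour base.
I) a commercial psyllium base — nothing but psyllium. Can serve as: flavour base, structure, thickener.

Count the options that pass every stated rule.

4

A: has coconut cream, so not coconut-free — reject
B: has corn syrup, so not corn-free — no
C: has coconut cream, so not coconut-free — out
D: no corn, no coconut — valid
E: has cornstarch, so not corn-free — out
F: has coconut cream, so not coconut-free — reject
G: every rule checks out — keep
H: nothing on the exclusion list — valid
I: only psyllium; none excluded — keep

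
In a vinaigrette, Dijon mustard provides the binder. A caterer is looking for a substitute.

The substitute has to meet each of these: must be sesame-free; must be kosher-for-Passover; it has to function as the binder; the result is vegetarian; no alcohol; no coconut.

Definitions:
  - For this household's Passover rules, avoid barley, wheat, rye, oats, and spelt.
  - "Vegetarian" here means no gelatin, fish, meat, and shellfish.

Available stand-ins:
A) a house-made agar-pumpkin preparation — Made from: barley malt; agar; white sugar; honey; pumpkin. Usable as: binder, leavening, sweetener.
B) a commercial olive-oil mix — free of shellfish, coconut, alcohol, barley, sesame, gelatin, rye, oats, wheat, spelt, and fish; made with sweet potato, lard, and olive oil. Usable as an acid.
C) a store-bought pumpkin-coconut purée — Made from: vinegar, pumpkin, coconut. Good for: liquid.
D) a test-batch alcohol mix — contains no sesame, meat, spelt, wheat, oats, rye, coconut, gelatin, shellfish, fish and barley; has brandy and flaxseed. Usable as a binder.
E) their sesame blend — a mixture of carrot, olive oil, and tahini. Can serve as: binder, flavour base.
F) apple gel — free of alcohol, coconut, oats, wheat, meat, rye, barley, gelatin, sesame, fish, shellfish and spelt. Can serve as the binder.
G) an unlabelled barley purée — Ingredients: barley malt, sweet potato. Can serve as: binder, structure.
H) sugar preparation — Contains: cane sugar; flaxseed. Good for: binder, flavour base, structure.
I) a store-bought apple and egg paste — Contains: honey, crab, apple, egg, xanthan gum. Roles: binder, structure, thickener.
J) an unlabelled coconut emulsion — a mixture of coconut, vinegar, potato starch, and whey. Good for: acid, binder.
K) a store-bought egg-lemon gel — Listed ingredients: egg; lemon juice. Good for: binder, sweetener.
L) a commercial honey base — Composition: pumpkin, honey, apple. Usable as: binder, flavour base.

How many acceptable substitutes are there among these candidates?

A: has barley malt, so not kosher-for-Passover — reject
B: not usable as a binder; has lard, so not vegetarian — out
C: not usable as a binder; has coconut, so not coconut-free — out
D: has brandy, so not alcohol-free — reject
E: has tahini, so not sesame-free — no
F: no coconut, vegetarian — valid
G: has barley malt, so not kosher-for-Passover — no
H: only cane sugar and flaxseed; none excluded — keep
I: has crab, so not vegetarian — no
J: has coconut, so not coconut-free — out
K: no coconut, no alcohol — keep
L: no alcohol, no sesame — keep

4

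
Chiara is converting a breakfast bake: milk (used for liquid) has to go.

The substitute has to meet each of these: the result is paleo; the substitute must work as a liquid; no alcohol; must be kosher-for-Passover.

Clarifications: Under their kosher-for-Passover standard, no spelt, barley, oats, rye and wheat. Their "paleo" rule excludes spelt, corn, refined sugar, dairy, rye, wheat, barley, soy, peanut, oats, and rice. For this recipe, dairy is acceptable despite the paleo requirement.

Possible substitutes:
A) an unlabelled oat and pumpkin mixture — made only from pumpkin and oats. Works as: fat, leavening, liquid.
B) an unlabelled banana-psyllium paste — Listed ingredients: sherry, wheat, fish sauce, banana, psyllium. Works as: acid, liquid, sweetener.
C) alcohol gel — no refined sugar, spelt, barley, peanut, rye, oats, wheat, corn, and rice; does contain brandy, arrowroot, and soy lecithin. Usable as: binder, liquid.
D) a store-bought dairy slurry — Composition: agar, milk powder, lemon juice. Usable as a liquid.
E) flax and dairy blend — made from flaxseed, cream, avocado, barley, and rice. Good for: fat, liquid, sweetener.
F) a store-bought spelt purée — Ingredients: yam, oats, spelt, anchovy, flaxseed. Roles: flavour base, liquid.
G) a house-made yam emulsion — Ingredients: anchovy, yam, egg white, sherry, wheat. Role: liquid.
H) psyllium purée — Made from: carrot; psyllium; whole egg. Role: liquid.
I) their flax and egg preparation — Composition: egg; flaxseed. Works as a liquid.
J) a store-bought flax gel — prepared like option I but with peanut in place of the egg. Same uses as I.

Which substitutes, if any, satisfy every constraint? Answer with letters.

A: has oats, so not kosher-for-Passover; has oats, so not paleo — no
B: has wheat, so not kosher-for-Passover; has wheat, so not paleo (and 1 more) — reject
C: has soy lecithin, so not paleo; has brandy, so not alcohol-free — reject
D: dairy is permitted under the paleo carve-out; nothing else excluded — OK
E: has barley, so not kosher-for-Passover; has barley, so not paleo — no
F: has oats, so not kosher-for-Passover; has oats, so not paleo — no
G: has wheat, so not kosher-for-Passover; has wheat, so not paleo (and 1 more) — out
H: only whole egg, carrot and psyllium; none excluded — keep
I: only egg and flaxseed; none excluded — OK
J: has peanut, so not paleo — no

D, H, I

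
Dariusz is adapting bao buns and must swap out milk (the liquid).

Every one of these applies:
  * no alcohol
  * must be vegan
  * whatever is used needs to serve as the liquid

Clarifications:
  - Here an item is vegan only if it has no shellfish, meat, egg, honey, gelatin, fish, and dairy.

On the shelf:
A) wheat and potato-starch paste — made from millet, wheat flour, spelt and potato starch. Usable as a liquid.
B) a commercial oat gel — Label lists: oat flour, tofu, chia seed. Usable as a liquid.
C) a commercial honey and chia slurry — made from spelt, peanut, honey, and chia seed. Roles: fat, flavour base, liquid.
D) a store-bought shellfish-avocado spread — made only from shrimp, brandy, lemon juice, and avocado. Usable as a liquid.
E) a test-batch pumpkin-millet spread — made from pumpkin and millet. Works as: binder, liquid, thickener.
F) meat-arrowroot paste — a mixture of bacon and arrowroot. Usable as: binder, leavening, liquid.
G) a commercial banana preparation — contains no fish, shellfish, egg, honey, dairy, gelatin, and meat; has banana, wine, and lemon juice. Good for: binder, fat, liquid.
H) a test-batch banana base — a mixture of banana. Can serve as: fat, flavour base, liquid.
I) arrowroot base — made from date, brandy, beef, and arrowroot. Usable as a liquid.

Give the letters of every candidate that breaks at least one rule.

C, D, F, G, I

A: every rule checks out — valid
B: works as a liquid, no alcohol, vegan — valid
C: has honey, so not vegan — no
D: has shrimp, so not vegan; has brandy, so not alcohol-free — reject
E: only millet and pumpkin; none excluded — keep
F: has bacon, so not vegan — no
G: has wine, so not alcohol-free — reject
H: only banana; none excluded — OK
I: has beef, so not vegan; has brandy, so not alcohol-free — out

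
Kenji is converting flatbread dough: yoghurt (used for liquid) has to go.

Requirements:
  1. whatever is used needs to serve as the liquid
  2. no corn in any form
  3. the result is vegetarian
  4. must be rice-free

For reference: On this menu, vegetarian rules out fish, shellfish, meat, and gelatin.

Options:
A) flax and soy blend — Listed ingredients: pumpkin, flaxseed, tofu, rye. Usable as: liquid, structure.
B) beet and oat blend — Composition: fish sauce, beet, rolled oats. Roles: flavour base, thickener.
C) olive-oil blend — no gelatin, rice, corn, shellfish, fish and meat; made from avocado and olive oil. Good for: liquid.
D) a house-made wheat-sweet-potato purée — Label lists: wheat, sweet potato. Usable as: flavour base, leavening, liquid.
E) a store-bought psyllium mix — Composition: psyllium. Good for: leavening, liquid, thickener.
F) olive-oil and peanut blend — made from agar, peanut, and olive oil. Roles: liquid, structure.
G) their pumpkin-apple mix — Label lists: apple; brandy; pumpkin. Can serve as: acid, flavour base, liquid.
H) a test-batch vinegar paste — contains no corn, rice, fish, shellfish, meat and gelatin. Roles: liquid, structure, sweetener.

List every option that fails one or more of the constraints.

A: every rule checks out — keep
B: not usable as a liquid; has fish sauce, so not vegetarian — reject
C: vegetarian, no corn — valid
D: all constraints satisfied — keep
E: only psyllium; none excluded — keep
F: only peanut, olive oil and agar; none excluded — valid
G: works as a liquid, no rice, no corn — valid
H: works as a liquid, no corn, no rice — keep

B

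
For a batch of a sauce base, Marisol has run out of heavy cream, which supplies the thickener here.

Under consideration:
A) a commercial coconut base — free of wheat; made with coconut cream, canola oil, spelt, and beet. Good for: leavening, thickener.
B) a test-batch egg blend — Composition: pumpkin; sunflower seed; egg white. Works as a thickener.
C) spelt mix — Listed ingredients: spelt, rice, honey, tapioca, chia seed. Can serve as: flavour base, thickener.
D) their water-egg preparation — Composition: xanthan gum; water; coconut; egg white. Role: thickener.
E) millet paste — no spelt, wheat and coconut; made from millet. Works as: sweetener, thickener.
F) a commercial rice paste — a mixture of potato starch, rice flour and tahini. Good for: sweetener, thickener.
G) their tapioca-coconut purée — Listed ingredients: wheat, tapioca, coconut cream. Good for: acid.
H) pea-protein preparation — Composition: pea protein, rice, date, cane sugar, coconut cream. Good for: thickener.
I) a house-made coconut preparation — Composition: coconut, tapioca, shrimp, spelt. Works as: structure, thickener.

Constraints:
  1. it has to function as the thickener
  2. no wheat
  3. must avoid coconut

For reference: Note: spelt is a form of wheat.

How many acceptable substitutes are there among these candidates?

3

A: has coconut cream, so not coconut-free; has spelt, so not wheat-free — no
B: all constraints satisfied — OK
C: has spelt, so not wheat-free — reject
D: has coconut, so not coconut-free — no
E: no coconut, wheat-free — valid
F: works as a thickener, wheat-free, no coconut — OK
G: not usable as a thickener; has coconut cream, so not coconut-free (and 1 more) — reject
H: has coconut cream, so not coconut-free — no
I: has coconut, so not coconut-free; has spelt, so not wheat-free — out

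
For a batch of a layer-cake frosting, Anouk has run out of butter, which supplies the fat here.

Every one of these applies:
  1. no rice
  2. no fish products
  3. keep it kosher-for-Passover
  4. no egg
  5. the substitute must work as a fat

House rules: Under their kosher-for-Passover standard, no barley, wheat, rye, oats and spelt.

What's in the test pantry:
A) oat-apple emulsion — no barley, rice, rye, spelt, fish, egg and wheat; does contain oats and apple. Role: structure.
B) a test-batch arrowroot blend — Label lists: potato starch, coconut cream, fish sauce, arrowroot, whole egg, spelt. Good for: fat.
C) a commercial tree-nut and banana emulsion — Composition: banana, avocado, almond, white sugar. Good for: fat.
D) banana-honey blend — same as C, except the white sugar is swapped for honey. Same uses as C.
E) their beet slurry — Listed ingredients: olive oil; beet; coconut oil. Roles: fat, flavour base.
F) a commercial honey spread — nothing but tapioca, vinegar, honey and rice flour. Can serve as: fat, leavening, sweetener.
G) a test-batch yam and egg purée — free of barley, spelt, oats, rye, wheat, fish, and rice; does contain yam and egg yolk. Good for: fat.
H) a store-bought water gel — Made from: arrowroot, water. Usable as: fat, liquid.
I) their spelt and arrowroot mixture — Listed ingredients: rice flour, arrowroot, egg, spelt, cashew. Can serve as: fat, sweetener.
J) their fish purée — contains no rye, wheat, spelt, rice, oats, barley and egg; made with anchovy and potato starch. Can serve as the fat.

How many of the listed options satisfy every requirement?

4

A: not usable as a fat; has oats, so not kosher-for-Passover — out
B: has spelt, so not kosher-for-Passover; has fish sauce, so not fish-free (and 1 more) — out
C: no rice, kosher-for-Passover — keep
D: works as a fat, no fish, no egg — valid
E: only coconut oil, olive oil and beet; none excluded — OK
F: has rice flour, so not rice-free — out
G: has egg yolk, so not egg-free — no
H: only arrowroot and water; none excluded — OK
I: has spelt, so not kosher-for-Passover; has rice flour, so not rice-free (and 1 more) — out
J: has anchovy, so not fish-free — reject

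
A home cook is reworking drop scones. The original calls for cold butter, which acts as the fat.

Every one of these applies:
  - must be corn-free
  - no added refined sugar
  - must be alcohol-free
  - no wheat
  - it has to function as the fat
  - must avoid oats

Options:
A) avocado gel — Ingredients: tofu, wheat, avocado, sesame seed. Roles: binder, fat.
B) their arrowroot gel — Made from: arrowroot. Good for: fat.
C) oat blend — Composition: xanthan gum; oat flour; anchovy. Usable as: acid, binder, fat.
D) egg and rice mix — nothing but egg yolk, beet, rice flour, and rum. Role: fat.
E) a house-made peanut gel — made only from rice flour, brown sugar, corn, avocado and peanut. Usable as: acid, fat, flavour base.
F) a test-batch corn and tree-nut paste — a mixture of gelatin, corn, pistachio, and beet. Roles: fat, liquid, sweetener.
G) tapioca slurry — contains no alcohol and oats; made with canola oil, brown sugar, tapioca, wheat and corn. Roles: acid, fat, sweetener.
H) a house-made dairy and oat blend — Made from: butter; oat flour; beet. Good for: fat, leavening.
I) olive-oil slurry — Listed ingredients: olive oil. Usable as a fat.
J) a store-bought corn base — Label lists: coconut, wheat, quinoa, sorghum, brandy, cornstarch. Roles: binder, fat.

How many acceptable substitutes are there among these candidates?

2

A: has wheat, so not wheat-free — no
B: no alcohol, no oats — keep
C: has oat flour, so not oat-free — reject
D: has rum, so not alcohol-free — no
E: has brown sugar, so not no-added-sugar; has corn, so not corn-free — no
F: has corn, so not corn-free — no
G: has wheat, so not wheat-free; has brown sugar, so not no-added-sugar (and 1 more) — no
H: has oat flour, so not oat-free — out
I: works as a fat, no wheat, no refined sugar — valid
J: has wheat, so not wheat-free; has brandy, so not alcohol-free (and 1 more) — reject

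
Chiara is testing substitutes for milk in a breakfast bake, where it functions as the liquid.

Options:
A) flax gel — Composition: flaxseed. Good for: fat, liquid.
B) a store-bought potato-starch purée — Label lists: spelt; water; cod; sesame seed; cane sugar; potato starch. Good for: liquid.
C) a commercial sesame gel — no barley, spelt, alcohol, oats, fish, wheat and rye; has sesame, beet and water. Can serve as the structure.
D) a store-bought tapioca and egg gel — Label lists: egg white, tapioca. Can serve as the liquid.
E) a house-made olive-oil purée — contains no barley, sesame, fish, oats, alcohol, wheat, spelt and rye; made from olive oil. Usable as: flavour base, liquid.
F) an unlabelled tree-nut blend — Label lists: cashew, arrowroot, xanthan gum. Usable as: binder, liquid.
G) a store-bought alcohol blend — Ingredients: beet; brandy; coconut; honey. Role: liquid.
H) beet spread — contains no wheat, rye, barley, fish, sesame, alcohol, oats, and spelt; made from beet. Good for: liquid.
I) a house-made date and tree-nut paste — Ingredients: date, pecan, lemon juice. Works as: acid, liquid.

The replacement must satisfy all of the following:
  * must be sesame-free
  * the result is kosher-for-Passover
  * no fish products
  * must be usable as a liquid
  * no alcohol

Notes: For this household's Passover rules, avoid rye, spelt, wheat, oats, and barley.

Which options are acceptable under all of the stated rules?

A: every rule checks out — OK
B: has spelt, so not kosher-for-Passover; has sesame seed, so not sesame-free (and 1 more) — out
C: not usable as a liquid; has sesame, so not sesame-free — reject
D: no alcohol, no fish — OK
E: kosher-for-Passover, no sesame — valid
F: no alcohol, no sesame — valid
G: has brandy, so not alcohol-free — reject
H: all constraints satisfied — valid
I: only pecan, lemon juice, and date; none excluded — keep

A, D, E, F, H, I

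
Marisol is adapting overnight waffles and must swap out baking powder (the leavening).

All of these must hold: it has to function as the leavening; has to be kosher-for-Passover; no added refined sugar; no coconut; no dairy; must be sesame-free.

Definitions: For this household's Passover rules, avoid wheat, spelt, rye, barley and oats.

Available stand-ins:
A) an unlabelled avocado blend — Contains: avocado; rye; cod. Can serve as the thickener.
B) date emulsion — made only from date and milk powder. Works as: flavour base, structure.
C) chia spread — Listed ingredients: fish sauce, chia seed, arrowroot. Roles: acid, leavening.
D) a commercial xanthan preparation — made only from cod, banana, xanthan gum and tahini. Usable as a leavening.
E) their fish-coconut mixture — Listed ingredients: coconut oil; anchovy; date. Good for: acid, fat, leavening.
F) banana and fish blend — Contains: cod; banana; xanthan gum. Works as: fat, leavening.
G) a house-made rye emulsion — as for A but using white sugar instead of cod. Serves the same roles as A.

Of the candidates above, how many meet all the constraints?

A: not usable as a leavening; has rye, so not kosher-for-Passover — no
B: not usable as a leavening; has milk powder, so not dairy-free — no
C: works as a leavening, no dairy, kosher-for-Passover — OK
D: has tahini, so not sesame-free — no
E: has coconut oil, so not coconut-free — reject
F: nothing on the exclusion list — OK
G: not usable as a leavening; has rye, so not kosher-for-Passover (and 1 more) — out

2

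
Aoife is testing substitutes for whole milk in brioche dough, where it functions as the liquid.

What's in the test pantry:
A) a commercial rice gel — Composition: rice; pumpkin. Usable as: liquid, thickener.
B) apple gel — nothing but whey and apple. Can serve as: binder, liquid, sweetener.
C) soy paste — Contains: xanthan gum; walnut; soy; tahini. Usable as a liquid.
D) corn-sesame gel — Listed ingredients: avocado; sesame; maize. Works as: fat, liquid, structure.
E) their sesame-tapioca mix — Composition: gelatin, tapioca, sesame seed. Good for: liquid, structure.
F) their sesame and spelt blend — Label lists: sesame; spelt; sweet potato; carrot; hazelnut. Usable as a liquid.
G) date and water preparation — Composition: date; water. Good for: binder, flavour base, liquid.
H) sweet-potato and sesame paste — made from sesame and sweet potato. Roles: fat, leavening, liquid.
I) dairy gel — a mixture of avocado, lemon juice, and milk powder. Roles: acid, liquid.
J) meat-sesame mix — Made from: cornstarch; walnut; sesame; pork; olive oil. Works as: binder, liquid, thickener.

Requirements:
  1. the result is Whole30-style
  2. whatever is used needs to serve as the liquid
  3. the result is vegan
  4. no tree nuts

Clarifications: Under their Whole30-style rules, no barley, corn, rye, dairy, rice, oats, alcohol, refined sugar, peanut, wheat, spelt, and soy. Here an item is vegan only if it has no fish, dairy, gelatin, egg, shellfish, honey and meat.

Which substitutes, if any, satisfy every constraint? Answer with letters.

A: has rice, so not Whole30-style — no
B: has whey, so not Whole30-style; has whey, so not vegan — out
C: has soy, so not Whole30-style; has walnut, so not tree-nut-free — reject
D: has maize, so not Whole30-style — no
E: has gelatin, so not vegan — reject
F: has spelt, so not Whole30-style; has hazelnut, so not tree-nut-free — out
G: works as a liquid, no tree nuts, vegan — keep
H: only sesame and sweet potato; none excluded — valid
I: has milk powder, so not Whole30-style; has milk powder, so not vegan — no
J: has cornstarch, so not Whole30-style; has pork, so not vegan (and 1 more) — no

G, H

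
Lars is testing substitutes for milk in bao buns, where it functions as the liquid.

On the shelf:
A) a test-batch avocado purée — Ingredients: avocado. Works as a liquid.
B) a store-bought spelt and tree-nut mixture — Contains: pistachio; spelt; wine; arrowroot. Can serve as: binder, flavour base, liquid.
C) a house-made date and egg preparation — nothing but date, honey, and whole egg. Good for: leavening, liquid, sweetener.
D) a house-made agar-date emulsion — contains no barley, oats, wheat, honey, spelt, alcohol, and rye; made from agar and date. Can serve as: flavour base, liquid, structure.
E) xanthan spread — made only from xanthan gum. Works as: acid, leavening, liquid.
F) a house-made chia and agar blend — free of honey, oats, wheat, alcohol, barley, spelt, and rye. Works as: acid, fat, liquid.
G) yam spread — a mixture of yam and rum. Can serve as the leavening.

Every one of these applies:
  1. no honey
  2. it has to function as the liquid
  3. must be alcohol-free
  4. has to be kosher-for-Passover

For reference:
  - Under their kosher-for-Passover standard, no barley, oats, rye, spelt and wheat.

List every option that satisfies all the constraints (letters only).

A, D, E, F

A: every rule checks out — valid
B: has spelt, so not kosher-for-Passover; has wine, so not alcohol-free — no
C: has honey, so not honey-free — no
D: no alcohol, no honey — keep
E: no honey, no alcohol — keep
F: works as a liquid, no honey, kosher-for-Passover — OK
G: not usable as a liquid; has rum, so not alcohol-free — reject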